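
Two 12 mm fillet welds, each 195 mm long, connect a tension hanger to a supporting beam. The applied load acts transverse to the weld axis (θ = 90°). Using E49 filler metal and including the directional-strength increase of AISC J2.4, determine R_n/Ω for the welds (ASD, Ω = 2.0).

E49XX → F_EXX = 490 MPa.
t_e = 0.707 × 12 = 8.484 mm; A_we = 8.484 × 390 = 3309 mm².
Directional factor: 1.0 + 0.5 sin^1.5(90°) = 1.5.
F_nw = 0.6 × 490 × 1.5 = 441 MPa.
R_n/Ω = (441 × 3309) / 2.0 × 10⁻³ = 729.6 kN.

R_n/Ω ≈ 730 kN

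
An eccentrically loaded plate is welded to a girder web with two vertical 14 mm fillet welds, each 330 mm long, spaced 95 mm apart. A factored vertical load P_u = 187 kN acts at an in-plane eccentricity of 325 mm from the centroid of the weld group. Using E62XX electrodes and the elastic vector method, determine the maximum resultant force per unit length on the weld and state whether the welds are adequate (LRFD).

E62XX → F_EXX = 620 MPa.
Total weld length L_w = 660 mm. Treat welds as unit-width lines.
Polar moment about centroid: J = 2[d³/12 + d(b/2)²] = 2[330³/12 + 330×47.5²] = 7479000 mm³.
Direct shear f_v = P/L_w = 187×10³ / 660 = 283.3 N/mm (vertical).
Torsion M = P·e = 187×10³ × 325 = 60775000 N·mm.
Critical point at (x, y) = (47.5, 165) from centroid. f_tx = M·y/J = 1341 N/mm; f_ty = M·x/J = 386 N/mm.
Resultant f_max = √[f_tx² + (f_v + f_ty)²] = √[1341² + (283.3 + 386)²] = 1499 N/mm.
Capacity per unit length: φr_n = 0.75 × 0.6 × 620 × (0.707 × 14) = 2762 N/mm.
1499 ≤ 2762 → adequate.

f_max ≈ 1500 N/mm; adequate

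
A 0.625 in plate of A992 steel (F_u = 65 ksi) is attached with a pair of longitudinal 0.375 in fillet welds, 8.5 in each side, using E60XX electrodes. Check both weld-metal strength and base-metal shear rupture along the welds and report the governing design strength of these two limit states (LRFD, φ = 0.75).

φR_n ≈ 122 kip (weld metal governs)

E60XX → F_EXX = 60 ksi.
t_e = 0.707 × 0.375 = 0.2651 in; L = 17 in.
Weld metal: φR_n = 0.75 × 0.6 × 60 × 0.2651 × 17 = 121.7 kip.
Base metal (shear rupture): φR_n = 0.75 × 0.6 × 65 × 0.625 × 17 = 310.8 kip.
Governing: weld metal.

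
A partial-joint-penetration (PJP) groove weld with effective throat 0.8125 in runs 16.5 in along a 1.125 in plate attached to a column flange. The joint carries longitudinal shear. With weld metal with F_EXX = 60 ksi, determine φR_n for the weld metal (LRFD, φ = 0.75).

φR_n ≈ 362 kips

Effective throat (given) t_e = 0.8125 in.
A_we = 0.8125 × 16.5 = 13.41 in².
F_nw = 0.6 F_EXX = 36 ksi.
φR_n = 0.75 × 36 × 13.41 = 362 kips.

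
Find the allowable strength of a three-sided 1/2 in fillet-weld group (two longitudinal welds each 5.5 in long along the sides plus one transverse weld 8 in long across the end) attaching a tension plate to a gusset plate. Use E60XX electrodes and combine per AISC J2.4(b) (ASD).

E60XX → F_EXX = 60 ksi.
t_e = 0.707 × 0.5 = 0.3535 in.
R_nwl = 0.6 × 60 × 0.3535 × 11 = 140 kips (longitudinal, 2 welds).
R_nwt = 0.6 × 60 × 0.3535 × 8 = 101.8 kips (transverse, base value).
(i) R_nwl + R_nwt = 241.8 kips; (ii) 0.85 R_nwl + 1.5 R_nwt = 271.7 kips.
R_n = max = 271.7 kips [governs: (ii)]; R_n/Ω = 135.9 kips.

R_n/Ω ≈ 136 kips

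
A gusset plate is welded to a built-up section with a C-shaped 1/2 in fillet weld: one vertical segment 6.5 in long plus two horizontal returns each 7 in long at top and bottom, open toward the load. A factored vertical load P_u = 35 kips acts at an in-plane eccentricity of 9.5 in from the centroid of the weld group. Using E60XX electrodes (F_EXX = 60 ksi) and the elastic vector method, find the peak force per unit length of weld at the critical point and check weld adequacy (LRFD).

Total weld length L_w = 20.5 in. Treat welds as unit-width lines.
Centroid: x̄ = 2×7×3.5 / 20.5 = 2.39 in from the vertical weld.
Polar moment about centroid: J = I_x + I_y = [6.5³/12 + 2×7×3.25²] + [6.5×2.39² + 2(7³/12 + 7×1.11²)] = 282.3 in³.
Direct shear f_v = P/L_w = 35 / 20.5 = 1.707 kip/in (vertical).
Torsion M = P·e = 35 × 9.5 = 332.5 kip·in.
Critical point at (x, y) = (4.61, 3.25) from centroid. f_tx = M·y/J = 3.828 kip/in; f_ty = M·x/J = 5.429 kip/in.
Resultant f_max = √[f_tx² + (f_v + f_ty)²] = √[3.828² + (1.707 + 5.429)²] = 8.098 kip/in.
Capacity per unit length: φr_n = 0.75 × 0.6 × 60 × (0.707 × 0.5) = 9.544 kip/in.
8.098 ≤ 9.544 → adequate.

f_max ≈ 8.1 kip/in; adequate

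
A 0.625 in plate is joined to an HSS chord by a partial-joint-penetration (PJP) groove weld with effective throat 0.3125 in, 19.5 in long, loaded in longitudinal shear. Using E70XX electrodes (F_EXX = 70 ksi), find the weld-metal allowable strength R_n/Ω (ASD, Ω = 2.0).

R_n/Ω ≈ 128 kip

Effective throat (given) t_e = 0.3125 in.
A_we = 0.3125 × 19.5 = 6.094 in².
F_nw = 0.6 F_EXX = 42 ksi.
R_n/Ω = (42 × 6.094) / 2.0 = 128 kip.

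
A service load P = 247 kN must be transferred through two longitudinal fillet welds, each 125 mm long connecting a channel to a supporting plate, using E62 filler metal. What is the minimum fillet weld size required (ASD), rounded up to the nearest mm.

E62XX → F_EXX = 620 MPa.
Total weld length L = 250 mm.
Required throat t_e = P × Ω / (0.6 F_EXX × L) = 247 × 2.0 / (0.6 × 620 × 250 × 10⁻³) = 5.312 mm.
Required leg w = t_e / 0.707 = 7.513 mm → use 8 mm.

w = 8 mm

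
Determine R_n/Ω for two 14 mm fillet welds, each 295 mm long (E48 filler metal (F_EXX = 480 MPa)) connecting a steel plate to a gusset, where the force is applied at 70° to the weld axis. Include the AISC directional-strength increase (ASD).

R_n/Ω ≈ 1220 kN

t_e = 0.707 × 14 = 9.898 mm; A_we = 9.898 × 590 = 5840 mm².
Directional factor: 1.0 + 0.5 sin^1.5(70°) = 1.455.
F_nw = 0.6 × 480 × 1.455 = 419.2 MPa.
R_n/Ω = (419.2 × 5840) / 2.0 × 10⁻³ = 1224 kN.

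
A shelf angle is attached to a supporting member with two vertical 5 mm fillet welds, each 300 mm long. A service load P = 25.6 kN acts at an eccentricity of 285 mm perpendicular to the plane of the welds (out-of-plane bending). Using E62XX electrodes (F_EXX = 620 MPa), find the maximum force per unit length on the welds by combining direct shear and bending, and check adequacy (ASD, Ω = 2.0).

f_max ≈ 247 N/mm; adequate

L_w = 2 × 300 = 600 mm; section modulus (unit throat) S = 2 × L²/6 = 30000 mm².
Direct shear f_v = P/L_w = 25.6×10³/600 = 42.67 N/mm.
Moment M = P × e = 25.6×10³ × 285 = 7296000 N·mm; bending f_b = M/S = 243.2 N/mm.
f_max = √(f_v² + f_b²) = √(42.67² + 243.2²) = 246.9 N/mm.
r_n/Ω = (1/2.0) × 0.6 × 620 × (0.707 × 5) = 657.5 N/mm → adequate.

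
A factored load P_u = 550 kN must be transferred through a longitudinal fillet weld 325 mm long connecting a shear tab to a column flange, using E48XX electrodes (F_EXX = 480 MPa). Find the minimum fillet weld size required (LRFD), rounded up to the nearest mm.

Total weld length L = 325 mm.
Required throat t_e = P_u / (φ × 0.6 F_EXX × L) = 550 / (0.75 × 0.6 × 480 × 325 × 10⁻³) = 7.835 mm.
Required leg w = t_e / 0.707 = 11.08 mm → use 12 mm.

w = 12 mm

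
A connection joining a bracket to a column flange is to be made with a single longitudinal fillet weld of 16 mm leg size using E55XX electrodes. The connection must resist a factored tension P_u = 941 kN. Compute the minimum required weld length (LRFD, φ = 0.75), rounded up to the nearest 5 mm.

E55XX → F_EXX = 550 MPa.
Throat t_e = 0.707 × 16 = 11.31 mm.
φr_n = 0.75 × 0.6 × 550 × 11.31 × 10⁻³ = 2.8 kN/mm.
L_req = P_u / φr_n = 941 / 2.8 = 336.1 mm total.
Round up → use L = 340 mm.

L = 340 mm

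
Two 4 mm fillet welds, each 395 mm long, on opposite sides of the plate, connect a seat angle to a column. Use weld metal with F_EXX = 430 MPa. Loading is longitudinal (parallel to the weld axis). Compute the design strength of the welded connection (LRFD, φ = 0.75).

φR_n ≈ 432 kN

Effective throat t_e = 0.707 × 4 = 2.828 mm.
Total length L = 790 mm; A_we = 2.828 × 790 = 2234 mm².
F_nw = 0.6 F_EXX = 0.6 × 430 = 258 MPa.
φR_n = 0.75 × 258 × 2234 × 10⁻³ = 432.3 kN.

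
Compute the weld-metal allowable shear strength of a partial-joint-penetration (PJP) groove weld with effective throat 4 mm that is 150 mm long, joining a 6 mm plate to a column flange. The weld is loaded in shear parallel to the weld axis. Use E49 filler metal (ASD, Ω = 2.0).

R_n/Ω ≈ 88.2 kN

E49XX → F_EXX = 490 MPa.
Effective throat (given) t_e = 4 mm.
A_we = 4 × 150 = 600 mm².
F_nw = 0.6 F_EXX = 294 MPa.
R_n/Ω = (294 × 600) / 2.0 × 10⁻³ = 88.2 kN.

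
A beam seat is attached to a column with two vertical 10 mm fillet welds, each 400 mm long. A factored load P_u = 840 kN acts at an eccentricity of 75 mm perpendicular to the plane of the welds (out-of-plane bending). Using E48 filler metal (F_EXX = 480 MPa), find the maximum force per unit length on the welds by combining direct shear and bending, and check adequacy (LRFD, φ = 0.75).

L_w = 2 × 400 = 800 mm; section modulus (unit throat) S = 2 × L²/6 = 53330 mm².
Direct shear f_v = P/L_w = 840×10³/800 = 1050 N/mm.
Moment M = P × e = 840×10³ × 75 = 63000000 N·mm; bending f_b = M/S = 1181 N/mm.
f_max = √(f_v² + f_b²) = √(1050² + 1181²) = 1580 N/mm.
φr_n = 0.75 × 0.6 × 480 × (0.707 × 10) = 1527 N/mm → NOT adequate.

f_max ≈ 1580 N/mm; NOT adequate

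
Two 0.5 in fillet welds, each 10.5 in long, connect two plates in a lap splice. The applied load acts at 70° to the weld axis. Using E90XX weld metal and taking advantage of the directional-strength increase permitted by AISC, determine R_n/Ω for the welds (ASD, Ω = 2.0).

R_n/Ω ≈ 292 kips

E90XX → F_EXX = 90 ksi.
t_e = 0.707 × 0.5 = 0.3535 in; A_we = 0.3535 × 21 = 7.423 in².
Directional factor: 1.0 + 0.5 sin^1.5(70°) = 1.455.
F_nw = 0.6 × 90 × 1.455 = 78.59 ksi.
R_n/Ω = (78.59 × 7.423) / 2.0 = 291.7 kips.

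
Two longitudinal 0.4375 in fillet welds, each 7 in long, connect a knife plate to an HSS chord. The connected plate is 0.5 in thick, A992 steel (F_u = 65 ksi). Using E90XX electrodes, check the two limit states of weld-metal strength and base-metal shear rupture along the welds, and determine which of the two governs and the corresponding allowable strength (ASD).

E90XX → F_EXX = 90 ksi.
t_e = 0.707 × 0.4375 = 0.3093 in; L = 14 in.
Weld metal: R_n/Ω = (1/2.0) × 0.6 × 90 × 0.3093 × 14 = 116.9 kip.
Base metal (shear rupture): R_n/Ω = (1/2.0) × 0.6 × 65 × 0.5 × 14 = 136.5 kip.
Governing: weld metal.

R_n/Ω ≈ 117 kip (weld metal governs)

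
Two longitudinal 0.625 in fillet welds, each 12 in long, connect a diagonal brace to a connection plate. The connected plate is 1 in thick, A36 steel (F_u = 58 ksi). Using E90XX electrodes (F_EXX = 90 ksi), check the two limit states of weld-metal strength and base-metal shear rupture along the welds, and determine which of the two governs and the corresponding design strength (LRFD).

t_e = 0.707 × 0.625 = 0.4419 in; L = 24 in.
Weld metal: φR_n = 0.75 × 0.6 × 90 × 0.4419 × 24 = 429.5 kips.
Base metal (shear rupture): φR_n = 0.75 × 0.6 × 58 × 1 × 24 = 626.4 kips.
Governing: weld metal.

φR_n ≈ 430 kips (weld metal governs)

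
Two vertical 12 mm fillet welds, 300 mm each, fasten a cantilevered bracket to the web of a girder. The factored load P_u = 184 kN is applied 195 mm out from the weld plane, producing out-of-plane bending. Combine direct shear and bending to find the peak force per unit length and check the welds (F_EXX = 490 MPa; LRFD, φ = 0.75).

f_max ≈ 1230 N/mm; adequate

L_w = 2 × 300 = 600 mm; section modulus (unit throat) S = 2 × L²/6 = 30000 mm².
Direct shear f_v = P/L_w = 184×10³/600 = 306.7 N/mm.
Moment M = P × e = 184×10³ × 195 = 35880000 N·mm; bending f_b = M/S = 1196 N/mm.
f_max = √(f_v² + f_b²) = √(306.7² + 1196²) = 1235 N/mm.
φr_n = 0.75 × 0.6 × 490 × (0.707 × 12) = 1871 N/mm → adequate.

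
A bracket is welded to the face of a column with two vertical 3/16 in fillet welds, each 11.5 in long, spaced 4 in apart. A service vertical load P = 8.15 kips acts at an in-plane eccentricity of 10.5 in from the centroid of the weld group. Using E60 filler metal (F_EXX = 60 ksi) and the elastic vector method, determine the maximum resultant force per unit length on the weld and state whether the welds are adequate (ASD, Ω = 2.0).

f_max ≈ 1.66 kip/in; adequate

Total weld length L_w = 23 in. Treat welds as unit-width lines.
Polar moment about centroid: J = 2[d³/12 + d(b/2)²] = 2[11.5³/12 + 11.5×2²] = 345.5 in³.
Direct shear f_v = P/L_w = 8.15 / 23 = 0.3543 kip/in (vertical).
Torsion M = P·e = 8.15 × 10.5 = 85.575 kip·in.
Critical point at (x, y) = (2, 5.75) from centroid. f_tx = M·y/J = 1.424 kip/in; f_ty = M·x/J = 0.4954 kip/in.
Resultant f_max = √[f_tx² + (f_v + f_ty)²] = √[1.424² + (0.3543 + 0.4954)²] = 1.658 kip/in.
Capacity per unit length: r_n/Ω = (1/2.0) × 0.6 × 60 × (0.707 × 0.1875) = 2.386 kip/in.
1.658 ≤ 2.386 → adequate.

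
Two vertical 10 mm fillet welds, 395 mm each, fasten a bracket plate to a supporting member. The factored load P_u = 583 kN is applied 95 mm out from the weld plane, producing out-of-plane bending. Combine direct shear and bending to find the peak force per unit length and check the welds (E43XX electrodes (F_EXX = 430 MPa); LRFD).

f_max ≈ 1300 N/mm; adequate

L_w = 2 × 395 = 790 mm; section modulus (unit throat) S = 2 × L²/6 = 52010 mm².
Direct shear f_v = P/L_w = 583×10³/790 = 738 N/mm.
Moment M = P × e = 583×10³ × 95 = 55385000 N·mm; bending f_b = M/S = 1065 N/mm.
f_max = √(f_v² + f_b²) = √(738² + 1065²) = 1296 N/mm.
φr_n = 0.75 × 0.6 × 430 × (0.707 × 10) = 1368 N/mm → adequate.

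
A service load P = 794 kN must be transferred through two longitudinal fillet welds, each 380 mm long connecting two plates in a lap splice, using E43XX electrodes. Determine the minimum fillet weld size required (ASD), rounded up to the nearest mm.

w = 12 mm

E43XX → F_EXX = 430 MPa.
Total weld length L = 760 mm.
Required throat t_e = P × Ω / (0.6 F_EXX × L) = 794 × 2.0 / (0.6 × 430 × 760 × 10⁻³) = 8.099 mm.
Required leg w = t_e / 0.707 = 11.46 mm → use 12 mm.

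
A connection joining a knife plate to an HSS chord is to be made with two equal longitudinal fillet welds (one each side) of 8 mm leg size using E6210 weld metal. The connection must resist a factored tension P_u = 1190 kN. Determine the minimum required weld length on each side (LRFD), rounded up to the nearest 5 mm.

L = 380 mm on each side

E62XX → F_EXX = 620 MPa.
Throat t_e = 0.707 × 8 = 5.656 mm.
φr_n = 0.75 × 0.6 × 620 × 5.656 × 10⁻³ = 1.578 kN/mm.
L_req = P_u / φr_n = 1190 / 1.578 = 754.1 mm total.
Per side: 754.1 / 2 = 377.1 mm.
Round up → use L = 380 mm on each side.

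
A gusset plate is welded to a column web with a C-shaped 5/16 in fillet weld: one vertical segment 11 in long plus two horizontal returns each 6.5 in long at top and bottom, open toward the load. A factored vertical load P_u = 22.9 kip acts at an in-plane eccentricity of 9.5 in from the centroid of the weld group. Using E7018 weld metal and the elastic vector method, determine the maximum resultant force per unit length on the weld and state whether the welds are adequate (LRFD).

E70XX → F_EXX = 70 ksi.
Total weld length L_w = 24 in. Treat welds as unit-width lines.
Centroid: x̄ = 2×6.5×3.25 / 24 = 1.76 in from the vertical weld.
Polar moment about centroid: J = I_x + I_y = [11³/12 + 2×6.5×5.5²] + [11×1.76² + 2(6.5³/12 + 6.5×1.49²)] = 612.9 in³.
Direct shear f_v = P/L_w = 22.9 / 24 = 0.9542 kip/in (vertical).
Torsion M = P·e = 22.9 × 9.5 = 217.55 kip·in.
Critical point at (x, y) = (4.74, 5.5) from centroid. f_tx = M·y/J = 1.952 kip/in; f_ty = M·x/J = 1.682 kip/in.
Resultant f_max = √[f_tx² + (f_v + f_ty)²] = √[1.952² + (0.9542 + 1.682)²] = 3.281 kip/in.
Capacity per unit length: φr_n = 0.75 × 0.6 × 70 × (0.707 × 0.3125) = 6.96 kip/in.
3.281 ≤ 6.96 → adequate.

f_max ≈ 3.28 kip/in; adequate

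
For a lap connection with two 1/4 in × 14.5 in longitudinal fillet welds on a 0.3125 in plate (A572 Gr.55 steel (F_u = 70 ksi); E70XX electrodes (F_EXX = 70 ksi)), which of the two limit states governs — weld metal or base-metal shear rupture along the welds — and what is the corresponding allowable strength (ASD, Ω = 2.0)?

t_e = 0.707 × 0.25 = 0.1767 in; L = 29 in.
Weld metal: R_n/Ω = (1/2.0) × 0.6 × 70 × 0.1767 × 29 = 107.6 kip.
Base metal (shear rupture): R_n/Ω = (1/2.0) × 0.6 × 70 × 0.3125 × 29 = 190.3 kip.
Governing: weld metal.

R_n/Ω ≈ 108 kip (weld metal governs)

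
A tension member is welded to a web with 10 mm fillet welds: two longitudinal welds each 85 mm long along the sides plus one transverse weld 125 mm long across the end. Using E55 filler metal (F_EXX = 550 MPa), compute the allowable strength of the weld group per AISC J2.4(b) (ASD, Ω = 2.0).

R_n/Ω ≈ 387 kN

t_e = 0.707 × 10 = 7.07 mm.
R_nwl = 0.6 × 550 × 7.07 × 170 × 10⁻³ = 396.6 kN (longitudinal, 2 welds).
R_nwt = 0.6 × 550 × 7.07 × 125 × 10⁻³ = 291.6 kN (transverse, base value).
(i) R_nwl + R_nwt = 688.3 kN; (ii) 0.85 R_nwl + 1.5 R_nwt = 774.6 kN.
R_n = max = 774.6 kN [governs: (ii)]; R_n/Ω = 387.3 kN.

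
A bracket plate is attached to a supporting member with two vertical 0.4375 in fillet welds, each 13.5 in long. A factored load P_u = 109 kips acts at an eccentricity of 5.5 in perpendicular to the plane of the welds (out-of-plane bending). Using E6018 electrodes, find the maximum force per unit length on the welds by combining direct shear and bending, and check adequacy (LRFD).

f_max ≈ 10.7 kip/in; NOT adequate

E60XX → F_EXX = 60 ksi.
L_w = 2 × 13.5 = 27 in; section modulus (unit throat) S = 2 × L²/6 = 60.75 in².
Direct shear f_v = P/L_w = 109/27 = 4.037 kip/in.
Moment M = P × e = 109 × 5.5 = 599.5 kip·in; bending f_b = M/S = 9.868 kip/in.
f_max = √(f_v² + f_b²) = √(4.037² + 9.868²) = 10.66 kip/in.
φr_n = 0.75 × 0.6 × 60 × (0.707 × 0.4375) = 8.351 kip/in → NOT adequate.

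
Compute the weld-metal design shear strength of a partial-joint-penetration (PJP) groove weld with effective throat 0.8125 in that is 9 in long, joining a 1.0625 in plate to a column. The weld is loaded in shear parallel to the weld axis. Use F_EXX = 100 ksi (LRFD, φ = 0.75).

φR_n ≈ 329 kips

Effective throat (given) t_e = 0.8125 in.
A_we = 0.8125 × 9 = 7.312 in².
F_nw = 0.6 F_EXX = 60 ksi.
φR_n = 0.75 × 60 × 7.312 = 329.1 kips.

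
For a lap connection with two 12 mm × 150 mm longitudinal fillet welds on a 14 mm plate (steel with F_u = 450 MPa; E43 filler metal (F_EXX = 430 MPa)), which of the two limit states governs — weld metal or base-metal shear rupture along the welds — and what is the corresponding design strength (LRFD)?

φR_n ≈ 492 kN (weld metal governs)

t_e = 0.707 × 12 = 8.484 mm; L = 300 mm.
Weld metal: φR_n = 0.75 × 0.6 × 430 × 8.484 × 300 × 10⁻³ = 492.5 kN.
Base metal (shear rupture): φR_n = 0.75 × 0.6 × 450 × 14 × 300 × 10⁻³ = 850.5 kN.
Governing: weld metal.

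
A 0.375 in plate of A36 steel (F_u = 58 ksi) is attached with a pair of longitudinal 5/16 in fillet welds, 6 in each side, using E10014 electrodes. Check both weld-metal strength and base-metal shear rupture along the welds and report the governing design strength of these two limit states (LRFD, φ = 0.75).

φR_n ≈ 117 kip (base-metal shear rupture governs)

E100XX → F_EXX = 100 ksi.
t_e = 0.707 × 0.3125 = 0.2209 in; L = 12 in.
Weld metal: φR_n = 0.75 × 0.6 × 100 × 0.2209 × 12 = 119.3 kip.
Base metal (shear rupture): φR_n = 0.75 × 0.6 × 58 × 0.375 × 12 = 117.4 kip.
Governing: base-metal shear rupture.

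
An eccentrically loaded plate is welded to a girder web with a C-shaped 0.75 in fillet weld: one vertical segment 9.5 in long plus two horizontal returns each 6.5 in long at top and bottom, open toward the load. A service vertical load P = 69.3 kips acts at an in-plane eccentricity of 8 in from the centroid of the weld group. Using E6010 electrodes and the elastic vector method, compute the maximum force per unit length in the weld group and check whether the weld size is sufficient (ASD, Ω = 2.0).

f_max ≈ 10.2 kip/in; NOT adequate

E60XX → F_EXX = 60 ksi.
Total weld length L_w = 22.5 in. Treat welds as unit-width lines.
Centroid: x̄ = 2×6.5×3.25 / 22.5 = 1.878 in from the vertical weld.
Polar moment about centroid: J = I_x + I_y = [9.5³/12 + 2×6.5×4.75²] + [9.5×1.878² + 2(6.5³/12 + 6.5×1.372²)] = 468.5 in³.
Direct shear f_v = P/L_w = 69.3 / 22.5 = 3.08 kip/in (vertical).
Torsion M = P·e = 69.3 × 8 = 554.4 kip·in.
Critical point at (x, y) = (4.622, 4.75) from centroid. f_tx = M·y/J = 5.621 kip/in; f_ty = M·x/J = 5.47 kip/in.
Resultant f_max = √[f_tx² + (f_v + f_ty)²] = √[5.621² + (3.08 + 5.47)²] = 10.23 kip/in.
Capacity per unit length: r_n/Ω = (1/2.0) × 0.6 × 60 × (0.707 × 0.75) = 9.544 kip/in.
10.23 > 9.544 → NOT adequate.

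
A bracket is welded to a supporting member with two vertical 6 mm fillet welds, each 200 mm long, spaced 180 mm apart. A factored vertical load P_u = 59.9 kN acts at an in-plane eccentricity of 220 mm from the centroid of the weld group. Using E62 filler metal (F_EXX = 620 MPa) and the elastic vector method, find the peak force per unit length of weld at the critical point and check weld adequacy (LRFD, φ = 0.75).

Total weld length L_w = 400 mm. Treat welds as unit-width lines.
Polar moment about centroid: J = 2[d³/12 + d(b/2)²] = 2[200³/12 + 200×90²] = 4573000 mm³.
Direct shear f_v = P/L_w = 59.9×10³ / 400 = 149.8 N/mm (vertical).
Torsion M = P·e = 59.9×10³ × 220 = 13178000 N·mm.
Critical point at (x, y) = (90, 100) from centroid. f_tx = M·y/J = 288.1 N/mm; f_ty = M·x/J = 259.3 N/mm.
Resultant f_max = √[f_tx² + (f_v + f_ty)²] = √[288.1² + (149.8 + 259.3)²] = 500.4 N/mm.
Capacity per unit length: φr_n = 0.75 × 0.6 × 620 × (0.707 × 6) = 1184 N/mm.
500.4 ≤ 1184 → adequate.

f_max ≈ 500 N/mm; adequate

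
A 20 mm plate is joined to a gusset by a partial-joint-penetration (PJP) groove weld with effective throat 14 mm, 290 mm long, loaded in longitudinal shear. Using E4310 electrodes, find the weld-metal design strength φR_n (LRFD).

E43XX → F_EXX = 430 MPa.
Effective throat (given) t_e = 14 mm.
A_we = 14 × 290 = 4060 mm².
F_nw = 0.6 F_EXX = 258 MPa.
φR_n = 0.75 × 258 × 4060 × 10⁻³ = 785.6 kN.

φR_n ≈ 786 kN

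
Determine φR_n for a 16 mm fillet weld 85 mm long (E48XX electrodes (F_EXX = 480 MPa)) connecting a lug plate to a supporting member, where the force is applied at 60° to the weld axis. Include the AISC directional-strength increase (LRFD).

t_e = 0.707 × 16 = 11.31 mm; A_we = 11.31 × 85 = 961.5 mm².
Directional factor: 1.0 + 0.5 sin^1.5(60°) = 1.403.
F_nw = 0.6 × 480 × 1.403 = 404.1 MPa.
φR_n = 0.75 × 404.1 × 961.5 × 10⁻³ = 291.4 kN.

φR_n ≈ 291 kN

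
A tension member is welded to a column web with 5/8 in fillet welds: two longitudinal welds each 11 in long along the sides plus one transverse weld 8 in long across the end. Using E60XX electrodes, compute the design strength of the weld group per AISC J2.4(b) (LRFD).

φR_n ≈ 366 kips

E60XX → F_EXX = 60 ksi.
t_e = 0.707 × 0.625 = 0.4419 in.
R_nwl = 0.6 × 60 × 0.4419 × 22 = 350 kips (longitudinal, 2 welds).
R_nwt = 0.6 × 60 × 0.4419 × 8 = 127.3 kips (transverse, base value).
(i) R_nwl + R_nwt = 477.2 kips; (ii) 0.85 R_nwl + 1.5 R_nwt = 488.4 kips.
R_n = max = 488.4 kips [governs: (ii)]; φR_n = 366.3 kips.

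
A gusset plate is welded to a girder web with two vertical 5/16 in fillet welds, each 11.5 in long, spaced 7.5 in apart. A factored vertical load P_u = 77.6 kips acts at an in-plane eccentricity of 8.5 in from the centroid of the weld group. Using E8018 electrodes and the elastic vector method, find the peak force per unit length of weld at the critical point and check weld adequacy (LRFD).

E80XX → F_EXX = 80 ksi.
Total weld length L_w = 23 in. Treat welds as unit-width lines.
Polar moment about centroid: J = 2[d³/12 + d(b/2)²] = 2[11.5³/12 + 11.5×3.75²] = 576.9 in³.
Direct shear f_v = P/L_w = 77.6 / 23 = 3.374 kip/in (vertical).
Torsion M = P·e = 77.6 × 8.5 = 659.6 kip·in.
Critical point at (x, y) = (3.75, 5.75) from centroid. f_tx = M·y/J = 6.574 kip/in; f_ty = M·x/J = 4.287 kip/in.
Resultant f_max = √[f_tx² + (f_v + f_ty)²] = √[6.574² + (3.374 + 4.287)²] = 10.1 kip/in.
Capacity per unit length: φr_n = 0.75 × 0.6 × 80 × (0.707 × 0.3125) = 7.954 kip/in.
10.1 > 7.954 → NOT adequate.

f_max ≈ 10.1 kip/in; NOT adequate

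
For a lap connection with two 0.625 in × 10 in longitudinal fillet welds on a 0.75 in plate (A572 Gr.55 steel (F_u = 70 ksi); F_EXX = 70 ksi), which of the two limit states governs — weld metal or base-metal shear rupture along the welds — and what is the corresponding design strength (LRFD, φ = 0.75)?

t_e = 0.707 × 0.625 = 0.4419 in; L = 20 in.
Weld metal: φR_n = 0.75 × 0.6 × 70 × 0.4419 × 20 = 278.4 kips.
Base metal (shear rupture): φR_n = 0.75 × 0.6 × 70 × 0.75 × 20 = 472.5 kips.
Governing: weld metal.

φR_n ≈ 278 kips (weld metal governs)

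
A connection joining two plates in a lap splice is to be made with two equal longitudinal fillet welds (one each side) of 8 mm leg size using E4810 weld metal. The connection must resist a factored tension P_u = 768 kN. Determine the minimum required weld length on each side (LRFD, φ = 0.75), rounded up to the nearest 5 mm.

L = 315 mm on each side

E48XX → F_EXX = 480 MPa.
Throat t_e = 0.707 × 8 = 5.656 mm.
φr_n = 0.75 × 0.6 × 480 × 5.656 × 10⁻³ = 1.222 kN/mm.
L_req = P_u / φr_n = 768 / 1.222 = 628.6 mm total.
Per side: 628.6 / 2 = 314.3 mm.
Round up → use L = 315 mm on each side.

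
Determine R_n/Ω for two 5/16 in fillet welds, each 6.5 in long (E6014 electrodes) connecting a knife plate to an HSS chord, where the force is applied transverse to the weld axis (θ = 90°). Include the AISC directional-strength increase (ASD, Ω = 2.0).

R_n/Ω ≈ 77.5 kip

E60XX → F_EXX = 60 ksi.
t_e = 0.707 × 0.3125 = 0.2209 in; A_we = 0.2209 × 13 = 2.872 in².
Directional factor: 1.0 + 0.5 sin^1.5(90°) = 1.5.
F_nw = 0.6 × 60 × 1.5 = 54 ksi.
R_n/Ω = (54 × 2.872) / 2.0 = 77.55 kip.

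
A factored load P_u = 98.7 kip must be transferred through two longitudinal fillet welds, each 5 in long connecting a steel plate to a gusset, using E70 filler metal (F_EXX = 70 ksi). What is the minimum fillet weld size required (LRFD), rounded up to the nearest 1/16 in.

Total weld length L = 10 in.
Required throat t_e = P_u / (φ × 0.6 F_EXX × L) = 98.7 / (0.75 × 0.6 × 70 × 10) = 0.3133 in.
Required leg w = t_e / 0.707 = 0.4432 in → use 1/2 in.

w = 1/2 in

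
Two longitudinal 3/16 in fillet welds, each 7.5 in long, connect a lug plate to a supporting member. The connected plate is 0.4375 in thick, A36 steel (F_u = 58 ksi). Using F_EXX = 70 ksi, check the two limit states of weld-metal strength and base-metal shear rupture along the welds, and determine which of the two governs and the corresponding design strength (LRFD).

t_e = 0.707 × 0.1875 = 0.1326 in; L = 15 in.
Weld metal: φR_n = 0.75 × 0.6 × 70 × 0.1326 × 15 = 62.64 kips.
Base metal (shear rupture): φR_n = 0.75 × 0.6 × 58 × 0.4375 × 15 = 171.3 kips.
Governing: weld metal.

φR_n ≈ 62.6 kips (weld metal governs)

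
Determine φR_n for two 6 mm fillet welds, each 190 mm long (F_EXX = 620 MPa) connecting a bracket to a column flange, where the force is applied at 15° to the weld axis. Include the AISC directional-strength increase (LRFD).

φR_n ≈ 479 kN

t_e = 0.707 × 6 = 4.242 mm; A_we = 4.242 × 380 = 1612 mm².
Directional factor: 1.0 + 0.5 sin^1.5(15°) = 1.066.
F_nw = 0.6 × 620 × 1.066 = 396.5 MPa.
φR_n = 0.75 × 396.5 × 1612 × 10⁻³ = 479.3 kN.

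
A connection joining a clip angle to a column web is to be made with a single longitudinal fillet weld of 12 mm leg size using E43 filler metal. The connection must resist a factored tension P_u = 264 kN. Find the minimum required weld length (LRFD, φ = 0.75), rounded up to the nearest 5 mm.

L = 165 mm

E43XX → F_EXX = 430 MPa.
Throat t_e = 0.707 × 12 = 8.484 mm.
φr_n = 0.75 × 0.6 × 430 × 8.484 × 10⁻³ = 1.642 kN/mm.
L_req = P_u / φr_n = 264 / 1.642 = 160.8 mm total.
Round up → use L = 165 mm.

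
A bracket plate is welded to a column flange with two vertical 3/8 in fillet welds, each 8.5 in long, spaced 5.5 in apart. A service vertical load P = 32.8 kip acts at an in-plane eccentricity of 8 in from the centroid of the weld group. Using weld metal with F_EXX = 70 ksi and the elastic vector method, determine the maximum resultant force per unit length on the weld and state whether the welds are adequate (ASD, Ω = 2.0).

f_max ≈ 6.99 kip/in; NOT adequate

Total weld length L_w = 17 in. Treat welds as unit-width lines.
Polar moment about centroid: J = 2[d³/12 + d(b/2)²] = 2[8.5³/12 + 8.5×2.75²] = 230.9 in³.
Direct shear f_v = P/L_w = 32.8 / 17 = 1.929 kip/in (vertical).
Torsion M = P·e = 32.8 × 8 = 262.4 kip·in.
Critical point at (x, y) = (2.75, 4.25) from centroid. f_tx = M·y/J = 4.829 kip/in; f_ty = M·x/J = 3.125 kip/in.
Resultant f_max = √[f_tx² + (f_v + f_ty)²] = √[4.829² + (1.929 + 3.125)²] = 6.991 kip/in.
Capacity per unit length: r_n/Ω = (1/2.0) × 0.6 × 70 × (0.707 × 0.375) = 5.568 kip/in.
6.991 > 5.568 → NOT adequate.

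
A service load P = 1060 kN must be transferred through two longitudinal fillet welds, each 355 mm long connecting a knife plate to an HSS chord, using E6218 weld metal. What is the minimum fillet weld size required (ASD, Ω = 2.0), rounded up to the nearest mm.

E62XX → F_EXX = 620 MPa.
Total weld length L = 710 mm.
Required throat t_e = P × Ω / (0.6 F_EXX × L) = 1060 × 2.0 / (0.6 × 620 × 710 × 10⁻³) = 8.027 mm.
Required leg w = t_e / 0.707 = 11.35 mm → use 12 mm.

w = 12 mm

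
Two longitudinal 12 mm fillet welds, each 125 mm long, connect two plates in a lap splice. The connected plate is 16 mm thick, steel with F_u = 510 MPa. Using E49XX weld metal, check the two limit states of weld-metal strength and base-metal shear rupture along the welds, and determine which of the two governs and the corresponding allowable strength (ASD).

R_n/Ω ≈ 312 kN (weld metal governs)

E49XX → F_EXX = 490 MPa.
t_e = 0.707 × 12 = 8.484 mm; L = 250 mm.
Weld metal: R_n/Ω = (1/2.0) × 0.6 × 490 × 8.484 × 250 × 10⁻³ = 311.8 kN.
Base metal (shear rupture): R_n/Ω = (1/2.0) × 0.6 × 510 × 16 × 250 × 10⁻³ = 612 kN.
Governing: weld metal.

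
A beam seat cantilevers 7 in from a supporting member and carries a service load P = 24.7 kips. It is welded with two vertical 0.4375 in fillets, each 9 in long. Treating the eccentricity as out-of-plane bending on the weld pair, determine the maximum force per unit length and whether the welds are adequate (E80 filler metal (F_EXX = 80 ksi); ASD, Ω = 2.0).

L_w = 2 × 9 = 18 in; section modulus (unit throat) S = 2 × L²/6 = 27 in².
Direct shear f_v = P/L_w = 24.7/18 = 1.372 kip/in.
Moment M = P × e = 24.7 × 7 = 172.9 kip·in; bending f_b = M/S = 6.404 kip/in.
f_max = √(f_v² + f_b²) = √(1.372² + 6.404²) = 6.549 kip/in.
r_n/Ω = (1/2.0) × 0.6 × 80 × (0.707 × 0.4375) = 7.423 kip/in → adequate.

f_max ≈ 6.55 kip/in; adequate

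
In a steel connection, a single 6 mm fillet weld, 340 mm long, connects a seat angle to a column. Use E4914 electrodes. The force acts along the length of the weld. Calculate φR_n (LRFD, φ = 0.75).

E49XX → F_EXX = 490 MPa.
Effective throat t_e = 0.707 × 6 = 4.242 mm.
Total length L = 340 mm; A_we = 4.242 × 340 = 1442 mm².
F_nw = 0.6 F_EXX = 0.6 × 490 = 294 MPa.
φR_n = 0.75 × 294 × 1442 × 10⁻³ = 318 kN.

φR_n ≈ 318 kN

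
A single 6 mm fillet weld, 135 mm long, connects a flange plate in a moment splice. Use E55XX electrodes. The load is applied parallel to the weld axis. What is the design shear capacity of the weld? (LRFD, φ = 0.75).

φR_n ≈ 142 kN

E55XX → F_EXX = 550 MPa.
Effective throat t_e = 0.707 × 6 = 4.242 mm.
Total length L = 135 mm; A_we = 4.242 × 135 = 572.7 mm².
F_nw = 0.6 F_EXX = 0.6 × 550 = 330 MPa.
φR_n = 0.75 × 330 × 572.7 × 10⁻³ = 141.7 kN.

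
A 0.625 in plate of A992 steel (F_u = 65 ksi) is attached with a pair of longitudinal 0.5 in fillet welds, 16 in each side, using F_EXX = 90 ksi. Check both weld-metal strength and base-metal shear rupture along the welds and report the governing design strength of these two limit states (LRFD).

t_e = 0.707 × 0.5 = 0.3535 in; L = 32 in.
Weld metal: φR_n = 0.75 × 0.6 × 90 × 0.3535 × 32 = 458.1 kips.
Base metal (shear rupture): φR_n = 0.75 × 0.6 × 65 × 0.625 × 32 = 585 kips.
Governing: weld metal.

φR_n ≈ 458 kips (weld metal governs)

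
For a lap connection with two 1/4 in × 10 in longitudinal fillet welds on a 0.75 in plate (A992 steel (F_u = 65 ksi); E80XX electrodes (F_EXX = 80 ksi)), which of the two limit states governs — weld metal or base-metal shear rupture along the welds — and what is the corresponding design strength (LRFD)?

t_e = 0.707 × 0.25 = 0.1767 in; L = 20 in.
Weld metal: φR_n = 0.75 × 0.6 × 80 × 0.1767 × 20 = 127.3 kip.
Base metal (shear rupture): φR_n = 0.75 × 0.6 × 65 × 0.75 × 20 = 438.8 kip.
Governing: weld metal.

φR_n ≈ 127 kip (weld metal governs)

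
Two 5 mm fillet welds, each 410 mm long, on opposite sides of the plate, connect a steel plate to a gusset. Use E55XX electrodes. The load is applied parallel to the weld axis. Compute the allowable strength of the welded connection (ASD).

E55XX → F_EXX = 550 MPa.
Effective throat t_e = 0.707 × 5 = 3.535 mm.
Total length L = 820 mm; A_we = 3.535 × 820 = 2899 mm².
F_nw = 0.6 F_EXX = 0.6 × 550 = 330 MPa.
R_n = 330 × 2899 × 10⁻³ = 956.6 kN; R_n/Ω = 956.6/2.0 = 478.3 kN.

R_n/Ω ≈ 478 kN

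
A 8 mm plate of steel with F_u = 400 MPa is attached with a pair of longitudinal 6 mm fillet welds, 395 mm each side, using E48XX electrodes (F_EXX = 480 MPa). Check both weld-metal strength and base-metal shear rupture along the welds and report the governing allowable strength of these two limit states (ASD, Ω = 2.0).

t_e = 0.707 × 6 = 4.242 mm; L = 790 mm.
Weld metal: R_n/Ω = (1/2.0) × 0.6 × 480 × 4.242 × 790 × 10⁻³ = 482.6 kN.
Base metal (shear rupture): R_n/Ω = (1/2.0) × 0.6 × 400 × 8 × 790 × 10⁻³ = 758.4 kN.
Governing: weld metal.

R_n/Ω ≈ 483 kN (weld metal governs)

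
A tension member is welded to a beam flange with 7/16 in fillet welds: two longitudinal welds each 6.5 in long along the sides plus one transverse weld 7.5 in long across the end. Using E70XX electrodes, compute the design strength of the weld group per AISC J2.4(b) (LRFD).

φR_n ≈ 217 kips

E70XX → F_EXX = 70 ksi.
t_e = 0.707 × 0.4375 = 0.3093 in.
R_nwl = 0.6 × 70 × 0.3093 × 13 = 168.9 kips (longitudinal, 2 welds).
R_nwt = 0.6 × 70 × 0.3093 × 7.5 = 97.43 kips (transverse, base value).
(i) R_nwl + R_nwt = 266.3 kips; (ii) 0.85 R_nwl + 1.5 R_nwt = 289.7 kips.
R_n = max = 289.7 kips [governs: (ii)]; φR_n = 217.3 kips.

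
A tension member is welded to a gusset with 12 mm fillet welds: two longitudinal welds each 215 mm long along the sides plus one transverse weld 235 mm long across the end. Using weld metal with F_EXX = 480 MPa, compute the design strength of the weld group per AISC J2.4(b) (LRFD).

φR_n ≈ 1320 kN

t_e = 0.707 × 12 = 8.484 mm.
R_nwl = 0.6 × 480 × 8.484 × 430 × 10⁻³ = 1051 kN (longitudinal, 2 welds).
R_nwt = 0.6 × 480 × 8.484 × 235 × 10⁻³ = 574.2 kN (transverse, base value).
(i) R_nwl + R_nwt = 1625 kN; (ii) 0.85 R_nwl + 1.5 R_nwt = 1754 kN.
R_n = max = 1754 kN [governs: (ii)]; φR_n = 1316 kN.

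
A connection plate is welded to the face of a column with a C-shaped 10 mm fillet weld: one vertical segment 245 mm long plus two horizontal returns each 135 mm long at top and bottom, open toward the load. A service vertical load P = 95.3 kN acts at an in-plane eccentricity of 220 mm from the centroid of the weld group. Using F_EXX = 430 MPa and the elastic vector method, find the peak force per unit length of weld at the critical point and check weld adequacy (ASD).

f_max ≈ 660 N/mm; adequate

Total weld length L_w = 515 mm. Treat welds as unit-width lines.
Centroid: x̄ = 2×135×67.5 / 515 = 35.39 mm from the vertical weld.
Polar moment about centroid: J = I_x + I_y = [245³/12 + 2×135×122.5²] + [245×35.39² + 2(135³/12 + 135×32.11²)] = 6272000 mm³.
Direct shear f_v = P/L_w = 95.3×10³ / 515 = 185 N/mm (vertical).
Torsion M = P·e = 95.3×10³ × 220 = 20966000 N·mm.
Critical point at (x, y) = (99.61, 122.5) from centroid. f_tx = M·y/J = 409.5 N/mm; f_ty = M·x/J = 333 N/mm.
Resultant f_max = √[f_tx² + (f_v + f_ty)²] = √[409.5² + (185 + 333)²] = 660.3 N/mm.
Capacity per unit length: r_n/Ω = (1/2.0) × 0.6 × 430 × (0.707 × 10) = 912 N/mm.
660.3 ≤ 912 → adequate.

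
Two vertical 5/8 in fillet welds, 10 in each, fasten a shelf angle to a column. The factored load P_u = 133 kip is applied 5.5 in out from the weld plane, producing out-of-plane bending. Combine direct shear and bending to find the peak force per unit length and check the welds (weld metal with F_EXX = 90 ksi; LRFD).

f_max ≈ 22.9 kip/in; NOT adequate

L_w = 2 × 10 = 20 in; section modulus (unit throat) S = 2 × L²/6 = 33.33 in².
Direct shear f_v = P/L_w = 133/20 = 6.65 kip/in.
Moment M = P × e = 133 × 5.5 = 731.5 kip·in; bending f_b = M/S = 21.94 kip/in.
f_max = √(f_v² + f_b²) = √(6.65² + 21.94²) = 22.93 kip/in.
φr_n = 0.75 × 0.6 × 90 × (0.707 × 0.625) = 17.9 kip/in → NOT adequate.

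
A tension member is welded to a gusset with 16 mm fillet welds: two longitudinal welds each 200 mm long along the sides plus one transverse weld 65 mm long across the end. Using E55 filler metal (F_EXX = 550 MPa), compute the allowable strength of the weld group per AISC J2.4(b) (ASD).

R_n/Ω ≈ 868 kN

t_e = 0.707 × 16 = 11.31 mm.
R_nwl = 0.6 × 550 × 11.31 × 400 × 10⁻³ = 1493 kN (longitudinal, 2 welds).
R_nwt = 0.6 × 550 × 11.31 × 65 × 10⁻³ = 242.6 kN (transverse, base value).
(i) R_nwl + R_nwt = 1736 kN; (ii) 0.85 R_nwl + 1.5 R_nwt = 1633 kN.
R_n = max = 1736 kN [governs: (i)]; R_n/Ω = 867.9 kN.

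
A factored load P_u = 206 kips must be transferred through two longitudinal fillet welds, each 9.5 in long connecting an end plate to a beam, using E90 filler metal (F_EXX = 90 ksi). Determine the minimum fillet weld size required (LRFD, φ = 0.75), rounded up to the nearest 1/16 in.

Total weld length L = 19 in.
Required throat t_e = P_u / (φ × 0.6 F_EXX × L) = 206 / (0.75 × 0.6 × 90 × 19) = 0.2677 in.
Required leg w = t_e / 0.707 = 0.3787 in → use 7/16 in.

w = 7/16 in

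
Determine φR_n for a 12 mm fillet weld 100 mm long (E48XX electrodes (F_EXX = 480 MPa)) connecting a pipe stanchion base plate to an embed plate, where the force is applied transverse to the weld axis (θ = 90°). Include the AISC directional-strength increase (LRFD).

φR_n ≈ 275 kN

t_e = 0.707 × 12 = 8.484 mm; A_we = 8.484 × 100 = 848.4 mm².
Directional factor: 1.0 + 0.5 sin^1.5(90°) = 1.5.
F_nw = 0.6 × 480 × 1.5 = 432 MPa.
φR_n = 0.75 × 432 × 848.4 × 10⁻³ = 274.9 kN.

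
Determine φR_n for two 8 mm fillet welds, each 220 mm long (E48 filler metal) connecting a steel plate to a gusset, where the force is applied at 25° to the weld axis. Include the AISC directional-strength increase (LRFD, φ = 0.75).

φR_n ≈ 611 kN

E48XX → F_EXX = 480 MPa.
t_e = 0.707 × 8 = 5.656 mm; A_we = 5.656 × 440 = 2489 mm².
Directional factor: 1.0 + 0.5 sin^1.5(25°) = 1.137.
F_nw = 0.6 × 480 × 1.137 = 327.6 MPa.
φR_n = 0.75 × 327.6 × 2489 × 10⁻³ = 611.4 kN.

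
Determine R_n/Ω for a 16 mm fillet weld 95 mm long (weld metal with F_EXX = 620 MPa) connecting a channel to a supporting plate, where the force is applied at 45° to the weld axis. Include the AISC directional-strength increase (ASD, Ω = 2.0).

t_e = 0.707 × 16 = 11.31 mm; A_we = 11.31 × 95 = 1075 mm².
Directional factor: 1.0 + 0.5 sin^1.5(45°) = 1.297.
F_nw = 0.6 × 620 × 1.297 = 482.6 MPa.
R_n/Ω = (482.6 × 1075) / 2.0 × 10⁻³ = 259.3 kN.

R_n/Ω ≈ 259 kN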